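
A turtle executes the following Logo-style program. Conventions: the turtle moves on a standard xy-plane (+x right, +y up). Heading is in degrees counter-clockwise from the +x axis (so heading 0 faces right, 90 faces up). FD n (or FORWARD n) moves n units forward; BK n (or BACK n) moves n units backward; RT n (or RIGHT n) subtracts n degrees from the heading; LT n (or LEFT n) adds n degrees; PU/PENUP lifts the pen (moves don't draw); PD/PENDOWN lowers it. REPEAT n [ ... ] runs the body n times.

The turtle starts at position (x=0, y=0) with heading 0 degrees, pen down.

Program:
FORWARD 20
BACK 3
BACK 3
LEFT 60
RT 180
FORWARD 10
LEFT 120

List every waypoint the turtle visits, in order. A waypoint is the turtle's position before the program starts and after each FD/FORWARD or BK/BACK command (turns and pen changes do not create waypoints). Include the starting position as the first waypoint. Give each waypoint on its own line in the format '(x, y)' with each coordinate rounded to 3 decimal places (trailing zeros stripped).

Executing turtle program step by step:
Start: pos=(0,0), heading=0, pen down
FD 20: (0,0) -> (20,0) [heading=0, draw]
BK 3: (20,0) -> (17,0) [heading=0, draw]
BK 3: (17,0) -> (14,0) [heading=0, draw]
LT 60: heading 0 -> 60
RT 180: heading 60 -> 240
FD 10: (14,0) -> (9,-8.66) [heading=240, draw]
LT 120: heading 240 -> 0
Final: pos=(9,-8.66), heading=0, 4 segment(s) drawn
Waypoints (5 total):
(0, 0)
(20, 0)
(17, 0)
(14, 0)
(9, -8.66)

Answer: (0, 0)
(20, 0)
(17, 0)
(14, 0)
(9, -8.66)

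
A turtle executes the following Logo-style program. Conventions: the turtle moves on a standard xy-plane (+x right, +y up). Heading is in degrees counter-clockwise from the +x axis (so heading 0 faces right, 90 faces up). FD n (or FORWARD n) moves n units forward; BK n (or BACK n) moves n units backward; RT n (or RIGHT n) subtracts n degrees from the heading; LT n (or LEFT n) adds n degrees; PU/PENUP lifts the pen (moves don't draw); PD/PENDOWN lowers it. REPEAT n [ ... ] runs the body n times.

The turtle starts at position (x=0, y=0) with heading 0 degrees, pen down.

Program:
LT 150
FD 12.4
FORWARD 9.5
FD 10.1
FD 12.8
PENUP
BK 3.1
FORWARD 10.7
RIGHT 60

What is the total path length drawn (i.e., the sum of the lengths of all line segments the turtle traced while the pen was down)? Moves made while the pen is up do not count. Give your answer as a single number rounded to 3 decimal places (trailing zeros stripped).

Executing turtle program step by step:
Start: pos=(0,0), heading=0, pen down
LT 150: heading 0 -> 150
FD 12.4: (0,0) -> (-10.739,6.2) [heading=150, draw]
FD 9.5: (-10.739,6.2) -> (-18.966,10.95) [heading=150, draw]
FD 10.1: (-18.966,10.95) -> (-27.713,16) [heading=150, draw]
FD 12.8: (-27.713,16) -> (-38.798,22.4) [heading=150, draw]
PU: pen up
BK 3.1: (-38.798,22.4) -> (-36.113,20.85) [heading=150, move]
FD 10.7: (-36.113,20.85) -> (-45.38,26.2) [heading=150, move]
RT 60: heading 150 -> 90
Final: pos=(-45.38,26.2), heading=90, 4 segment(s) drawn

Segment lengths:
  seg 1: (0,0) -> (-10.739,6.2), length = 12.4
  seg 2: (-10.739,6.2) -> (-18.966,10.95), length = 9.5
  seg 3: (-18.966,10.95) -> (-27.713,16), length = 10.1
  seg 4: (-27.713,16) -> (-38.798,22.4), length = 12.8
Total = 44.8

Answer: 44.8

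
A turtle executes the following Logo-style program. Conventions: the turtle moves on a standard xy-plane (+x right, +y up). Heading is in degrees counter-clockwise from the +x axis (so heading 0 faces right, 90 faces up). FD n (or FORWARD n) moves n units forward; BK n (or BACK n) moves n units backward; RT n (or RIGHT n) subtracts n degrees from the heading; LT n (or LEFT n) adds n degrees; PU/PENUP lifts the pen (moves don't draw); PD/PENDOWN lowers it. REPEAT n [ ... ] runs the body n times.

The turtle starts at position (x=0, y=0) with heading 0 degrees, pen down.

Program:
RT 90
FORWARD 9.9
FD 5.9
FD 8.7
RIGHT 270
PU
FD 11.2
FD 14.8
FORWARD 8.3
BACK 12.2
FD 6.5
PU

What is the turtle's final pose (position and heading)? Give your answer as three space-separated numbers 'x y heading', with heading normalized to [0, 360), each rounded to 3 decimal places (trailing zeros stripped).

Executing turtle program step by step:
Start: pos=(0,0), heading=0, pen down
RT 90: heading 0 -> 270
FD 9.9: (0,0) -> (0,-9.9) [heading=270, draw]
FD 5.9: (0,-9.9) -> (0,-15.8) [heading=270, draw]
FD 8.7: (0,-15.8) -> (0,-24.5) [heading=270, draw]
RT 270: heading 270 -> 0
PU: pen up
FD 11.2: (0,-24.5) -> (11.2,-24.5) [heading=0, move]
FD 14.8: (11.2,-24.5) -> (26,-24.5) [heading=0, move]
FD 8.3: (26,-24.5) -> (34.3,-24.5) [heading=0, move]
BK 12.2: (34.3,-24.5) -> (22.1,-24.5) [heading=0, move]
FD 6.5: (22.1,-24.5) -> (28.6,-24.5) [heading=0, move]
PU: pen up
Final: pos=(28.6,-24.5), heading=0, 3 segment(s) drawn

Answer: 28.6 -24.5 0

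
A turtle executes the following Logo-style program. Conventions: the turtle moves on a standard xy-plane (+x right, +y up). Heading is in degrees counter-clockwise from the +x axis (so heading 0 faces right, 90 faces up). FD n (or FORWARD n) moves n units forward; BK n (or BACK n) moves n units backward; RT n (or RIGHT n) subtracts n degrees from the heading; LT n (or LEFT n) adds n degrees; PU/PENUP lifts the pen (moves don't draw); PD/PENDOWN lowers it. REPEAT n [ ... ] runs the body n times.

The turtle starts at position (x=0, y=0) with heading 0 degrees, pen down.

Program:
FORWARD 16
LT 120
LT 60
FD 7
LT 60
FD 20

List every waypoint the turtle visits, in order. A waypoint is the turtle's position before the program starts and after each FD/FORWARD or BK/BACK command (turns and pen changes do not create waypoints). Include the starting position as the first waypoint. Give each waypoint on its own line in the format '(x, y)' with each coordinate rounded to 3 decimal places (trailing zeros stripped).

Executing turtle program step by step:
Start: pos=(0,0), heading=0, pen down
FD 16: (0,0) -> (16,0) [heading=0, draw]
LT 120: heading 0 -> 120
LT 60: heading 120 -> 180
FD 7: (16,0) -> (9,0) [heading=180, draw]
LT 60: heading 180 -> 240
FD 20: (9,0) -> (-1,-17.321) [heading=240, draw]
Final: pos=(-1,-17.321), heading=240, 3 segment(s) drawn
Waypoints (4 total):
(0, 0)
(16, 0)
(9, 0)
(-1, -17.321)

Answer: (0, 0)
(16, 0)
(9, 0)
(-1, -17.321)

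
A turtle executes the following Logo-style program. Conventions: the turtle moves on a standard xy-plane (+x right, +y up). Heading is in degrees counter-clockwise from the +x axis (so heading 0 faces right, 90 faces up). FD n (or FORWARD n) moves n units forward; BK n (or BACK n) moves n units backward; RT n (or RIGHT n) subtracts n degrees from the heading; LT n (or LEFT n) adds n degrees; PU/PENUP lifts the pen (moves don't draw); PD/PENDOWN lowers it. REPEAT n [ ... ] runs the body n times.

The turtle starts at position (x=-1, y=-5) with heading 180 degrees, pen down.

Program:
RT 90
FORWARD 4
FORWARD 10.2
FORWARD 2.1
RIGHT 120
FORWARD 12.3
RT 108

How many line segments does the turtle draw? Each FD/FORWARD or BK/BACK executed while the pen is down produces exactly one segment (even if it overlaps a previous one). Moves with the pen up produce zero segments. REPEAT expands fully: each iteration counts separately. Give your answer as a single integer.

Executing turtle program step by step:
Start: pos=(-1,-5), heading=180, pen down
RT 90: heading 180 -> 90
FD 4: (-1,-5) -> (-1,-1) [heading=90, draw]
FD 10.2: (-1,-1) -> (-1,9.2) [heading=90, draw]
FD 2.1: (-1,9.2) -> (-1,11.3) [heading=90, draw]
RT 120: heading 90 -> 330
FD 12.3: (-1,11.3) -> (9.652,5.15) [heading=330, draw]
RT 108: heading 330 -> 222
Final: pos=(9.652,5.15), heading=222, 4 segment(s) drawn
Segments drawn: 4

Answer: 4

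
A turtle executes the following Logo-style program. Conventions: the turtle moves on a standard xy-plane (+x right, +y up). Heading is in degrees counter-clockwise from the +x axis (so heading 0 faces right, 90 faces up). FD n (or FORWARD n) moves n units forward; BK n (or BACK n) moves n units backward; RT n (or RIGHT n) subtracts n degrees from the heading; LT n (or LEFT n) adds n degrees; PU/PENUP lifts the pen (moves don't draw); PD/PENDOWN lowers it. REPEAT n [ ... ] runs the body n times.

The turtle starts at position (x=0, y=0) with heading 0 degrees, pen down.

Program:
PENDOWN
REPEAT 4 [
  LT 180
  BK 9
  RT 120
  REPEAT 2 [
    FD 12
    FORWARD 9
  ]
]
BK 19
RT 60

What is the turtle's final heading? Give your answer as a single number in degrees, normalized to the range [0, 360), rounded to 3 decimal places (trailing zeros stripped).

Answer: 180

Derivation:
Executing turtle program step by step:
Start: pos=(0,0), heading=0, pen down
PD: pen down
REPEAT 4 [
  -- iteration 1/4 --
  LT 180: heading 0 -> 180
  BK 9: (0,0) -> (9,0) [heading=180, draw]
  RT 120: heading 180 -> 60
  REPEAT 2 [
    -- iteration 1/2 --
    FD 12: (9,0) -> (15,10.392) [heading=60, draw]
    FD 9: (15,10.392) -> (19.5,18.187) [heading=60, draw]
    -- iteration 2/2 --
    FD 12: (19.5,18.187) -> (25.5,28.579) [heading=60, draw]
    FD 9: (25.5,28.579) -> (30,36.373) [heading=60, draw]
  ]
  -- iteration 2/4 --
  LT 180: heading 60 -> 240
  BK 9: (30,36.373) -> (34.5,44.167) [heading=240, draw]
  RT 120: heading 240 -> 120
  REPEAT 2 [
    -- iteration 1/2 --
    FD 12: (34.5,44.167) -> (28.5,54.56) [heading=120, draw]
    FD 9: (28.5,54.56) -> (24,62.354) [heading=120, draw]
    -- iteration 2/2 --
    FD 12: (24,62.354) -> (18,72.746) [heading=120, draw]
    FD 9: (18,72.746) -> (13.5,80.54) [heading=120, draw]
  ]
  -- iteration 3/4 --
  LT 180: heading 120 -> 300
  BK 9: (13.5,80.54) -> (9,88.335) [heading=300, draw]
  RT 120: heading 300 -> 180
  REPEAT 2 [
    -- iteration 1/2 --
    FD 12: (9,88.335) -> (-3,88.335) [heading=180, draw]
    FD 9: (-3,88.335) -> (-12,88.335) [heading=180, draw]
    -- iteration 2/2 --
    FD 12: (-12,88.335) -> (-24,88.335) [heading=180, draw]
    FD 9: (-24,88.335) -> (-33,88.335) [heading=180, draw]
  ]
  -- iteration 4/4 --
  LT 180: heading 180 -> 0
  BK 9: (-33,88.335) -> (-42,88.335) [heading=0, draw]
  RT 120: heading 0 -> 240
  REPEAT 2 [
    -- iteration 1/2 --
    FD 12: (-42,88.335) -> (-48,77.942) [heading=240, draw]
    FD 9: (-48,77.942) -> (-52.5,70.148) [heading=240, draw]
    -- iteration 2/2 --
    FD 12: (-52.5,70.148) -> (-58.5,59.756) [heading=240, draw]
    FD 9: (-58.5,59.756) -> (-63,51.962) [heading=240, draw]
  ]
]
BK 19: (-63,51.962) -> (-53.5,68.416) [heading=240, draw]
RT 60: heading 240 -> 180
Final: pos=(-53.5,68.416), heading=180, 21 segment(s) drawn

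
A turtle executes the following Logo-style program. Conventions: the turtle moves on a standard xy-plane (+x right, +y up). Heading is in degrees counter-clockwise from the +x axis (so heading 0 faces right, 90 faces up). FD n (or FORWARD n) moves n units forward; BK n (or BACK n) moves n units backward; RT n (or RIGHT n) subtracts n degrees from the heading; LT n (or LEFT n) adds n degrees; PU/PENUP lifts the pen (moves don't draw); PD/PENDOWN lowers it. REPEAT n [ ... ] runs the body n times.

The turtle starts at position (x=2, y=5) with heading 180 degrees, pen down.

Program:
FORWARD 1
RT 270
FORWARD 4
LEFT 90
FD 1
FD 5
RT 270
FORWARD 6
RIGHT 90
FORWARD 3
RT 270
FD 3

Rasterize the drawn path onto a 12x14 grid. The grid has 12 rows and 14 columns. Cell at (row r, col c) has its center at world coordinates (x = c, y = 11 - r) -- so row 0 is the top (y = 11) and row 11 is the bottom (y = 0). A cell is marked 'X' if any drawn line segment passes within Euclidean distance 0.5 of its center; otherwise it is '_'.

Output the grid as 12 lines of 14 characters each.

Segment 0: (2,5) -> (1,5)
Segment 1: (1,5) -> (1,1)
Segment 2: (1,1) -> (2,1)
Segment 3: (2,1) -> (7,1)
Segment 4: (7,1) -> (7,7)
Segment 5: (7,7) -> (10,7)
Segment 6: (10,7) -> (10,10)

Answer: ______________
__________X___
__________X___
__________X___
_______XXXX___
_______X______
_XX____X______
_X_____X______
_X_____X______
_X_____X______
_XXXXXXX______
______________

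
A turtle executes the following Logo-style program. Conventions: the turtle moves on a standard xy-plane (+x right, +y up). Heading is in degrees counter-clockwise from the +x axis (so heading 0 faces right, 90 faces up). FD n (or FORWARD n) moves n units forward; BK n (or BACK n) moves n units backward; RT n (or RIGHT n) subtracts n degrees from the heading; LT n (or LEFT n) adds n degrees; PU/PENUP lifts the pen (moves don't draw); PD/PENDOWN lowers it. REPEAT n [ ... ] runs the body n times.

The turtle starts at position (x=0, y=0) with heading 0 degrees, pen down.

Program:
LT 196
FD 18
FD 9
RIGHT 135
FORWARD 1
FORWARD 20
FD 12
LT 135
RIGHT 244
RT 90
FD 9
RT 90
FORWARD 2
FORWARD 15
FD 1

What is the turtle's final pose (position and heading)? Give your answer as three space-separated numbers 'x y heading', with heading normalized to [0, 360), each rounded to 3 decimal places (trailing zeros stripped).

Answer: -28.688 28.775 132

Derivation:
Executing turtle program step by step:
Start: pos=(0,0), heading=0, pen down
LT 196: heading 0 -> 196
FD 18: (0,0) -> (-17.303,-4.961) [heading=196, draw]
FD 9: (-17.303,-4.961) -> (-25.954,-7.442) [heading=196, draw]
RT 135: heading 196 -> 61
FD 1: (-25.954,-7.442) -> (-25.469,-6.568) [heading=61, draw]
FD 20: (-25.469,-6.568) -> (-15.773,10.925) [heading=61, draw]
FD 12: (-15.773,10.925) -> (-9.955,21.42) [heading=61, draw]
LT 135: heading 61 -> 196
RT 244: heading 196 -> 312
RT 90: heading 312 -> 222
FD 9: (-9.955,21.42) -> (-16.644,15.398) [heading=222, draw]
RT 90: heading 222 -> 132
FD 2: (-16.644,15.398) -> (-17.982,16.884) [heading=132, draw]
FD 15: (-17.982,16.884) -> (-28.019,28.032) [heading=132, draw]
FD 1: (-28.019,28.032) -> (-28.688,28.775) [heading=132, draw]
Final: pos=(-28.688,28.775), heading=132, 9 segment(s) drawn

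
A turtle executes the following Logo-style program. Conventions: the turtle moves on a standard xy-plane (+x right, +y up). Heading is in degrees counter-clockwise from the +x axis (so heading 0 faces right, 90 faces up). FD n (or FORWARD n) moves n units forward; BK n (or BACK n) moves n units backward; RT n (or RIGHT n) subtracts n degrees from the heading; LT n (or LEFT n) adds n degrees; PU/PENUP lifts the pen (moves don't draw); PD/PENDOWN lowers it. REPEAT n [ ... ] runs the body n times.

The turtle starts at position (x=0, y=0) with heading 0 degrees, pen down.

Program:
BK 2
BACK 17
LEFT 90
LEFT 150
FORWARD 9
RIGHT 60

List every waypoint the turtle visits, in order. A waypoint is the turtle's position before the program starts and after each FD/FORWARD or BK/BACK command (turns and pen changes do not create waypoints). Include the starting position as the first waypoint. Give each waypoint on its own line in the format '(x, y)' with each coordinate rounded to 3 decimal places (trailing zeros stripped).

Answer: (0, 0)
(-2, 0)
(-19, 0)
(-23.5, -7.794)

Derivation:
Executing turtle program step by step:
Start: pos=(0,0), heading=0, pen down
BK 2: (0,0) -> (-2,0) [heading=0, draw]
BK 17: (-2,0) -> (-19,0) [heading=0, draw]
LT 90: heading 0 -> 90
LT 150: heading 90 -> 240
FD 9: (-19,0) -> (-23.5,-7.794) [heading=240, draw]
RT 60: heading 240 -> 180
Final: pos=(-23.5,-7.794), heading=180, 3 segment(s) drawn
Waypoints (4 total):
(0, 0)
(-2, 0)
(-19, 0)
(-23.5, -7.794)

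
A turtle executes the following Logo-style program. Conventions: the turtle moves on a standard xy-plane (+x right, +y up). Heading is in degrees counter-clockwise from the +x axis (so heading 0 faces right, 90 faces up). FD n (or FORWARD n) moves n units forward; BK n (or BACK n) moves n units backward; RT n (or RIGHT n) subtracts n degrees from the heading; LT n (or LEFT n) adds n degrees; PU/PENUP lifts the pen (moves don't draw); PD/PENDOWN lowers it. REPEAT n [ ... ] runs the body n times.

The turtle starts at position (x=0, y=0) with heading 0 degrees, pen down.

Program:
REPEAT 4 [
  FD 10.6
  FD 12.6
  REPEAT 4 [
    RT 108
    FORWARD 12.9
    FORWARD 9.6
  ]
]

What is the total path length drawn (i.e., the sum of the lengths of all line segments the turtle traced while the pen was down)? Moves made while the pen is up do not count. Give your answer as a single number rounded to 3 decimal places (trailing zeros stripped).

Answer: 452.8

Derivation:
Executing turtle program step by step:
Start: pos=(0,0), heading=0, pen down
REPEAT 4 [
  -- iteration 1/4 --
  FD 10.6: (0,0) -> (10.6,0) [heading=0, draw]
  FD 12.6: (10.6,0) -> (23.2,0) [heading=0, draw]
  REPEAT 4 [
    -- iteration 1/4 --
    RT 108: heading 0 -> 252
    FD 12.9: (23.2,0) -> (19.214,-12.269) [heading=252, draw]
    FD 9.6: (19.214,-12.269) -> (16.247,-21.399) [heading=252, draw]
    -- iteration 2/4 --
    RT 108: heading 252 -> 144
    FD 12.9: (16.247,-21.399) -> (5.811,-13.816) [heading=144, draw]
    FD 9.6: (5.811,-13.816) -> (-1.956,-8.174) [heading=144, draw]
    -- iteration 3/4 --
    RT 108: heading 144 -> 36
    FD 12.9: (-1.956,-8.174) -> (8.481,-0.591) [heading=36, draw]
    FD 9.6: (8.481,-0.591) -> (16.247,5.052) [heading=36, draw]
    -- iteration 4/4 --
    RT 108: heading 36 -> 288
    FD 12.9: (16.247,5.052) -> (20.233,-7.217) [heading=288, draw]
    FD 9.6: (20.233,-7.217) -> (23.2,-16.347) [heading=288, draw]
  ]
  -- iteration 2/4 --
  FD 10.6: (23.2,-16.347) -> (26.476,-26.428) [heading=288, draw]
  FD 12.6: (26.476,-26.428) -> (30.369,-38.412) [heading=288, draw]
  REPEAT 4 [
    -- iteration 1/4 --
    RT 108: heading 288 -> 180
    FD 12.9: (30.369,-38.412) -> (17.469,-38.412) [heading=180, draw]
    FD 9.6: (17.469,-38.412) -> (7.869,-38.412) [heading=180, draw]
    -- iteration 2/4 --
    RT 108: heading 180 -> 72
    FD 12.9: (7.869,-38.412) -> (11.856,-26.143) [heading=72, draw]
    FD 9.6: (11.856,-26.143) -> (14.822,-17.013) [heading=72, draw]
    -- iteration 3/4 --
    RT 108: heading 72 -> 324
    FD 12.9: (14.822,-17.013) -> (25.258,-24.595) [heading=324, draw]
    FD 9.6: (25.258,-24.595) -> (33.025,-30.238) [heading=324, draw]
    -- iteration 4/4 --
    RT 108: heading 324 -> 216
    FD 12.9: (33.025,-30.238) -> (22.589,-37.821) [heading=216, draw]
    FD 9.6: (22.589,-37.821) -> (14.822,-43.463) [heading=216, draw]
  ]
  -- iteration 3/4 --
  FD 10.6: (14.822,-43.463) -> (6.246,-49.694) [heading=216, draw]
  FD 12.6: (6.246,-49.694) -> (-3.947,-57.1) [heading=216, draw]
  REPEAT 4 [
    -- iteration 1/4 --
    RT 108: heading 216 -> 108
    FD 12.9: (-3.947,-57.1) -> (-7.933,-44.831) [heading=108, draw]
    FD 9.6: (-7.933,-44.831) -> (-10.9,-35.701) [heading=108, draw]
    -- iteration 2/4 --
    RT 108: heading 108 -> 0
    FD 12.9: (-10.9,-35.701) -> (2,-35.701) [heading=0, draw]
    FD 9.6: (2,-35.701) -> (11.6,-35.701) [heading=0, draw]
    -- iteration 3/4 --
    RT 108: heading 0 -> 252
    FD 12.9: (11.6,-35.701) -> (7.614,-47.97) [heading=252, draw]
    FD 9.6: (7.614,-47.97) -> (4.647,-57.1) [heading=252, draw]
    -- iteration 4/4 --
    RT 108: heading 252 -> 144
    FD 12.9: (4.647,-57.1) -> (-5.789,-49.517) [heading=144, draw]
    FD 9.6: (-5.789,-49.517) -> (-13.556,-43.875) [heading=144, draw]
  ]
  -- iteration 4/4 --
  FD 10.6: (-13.556,-43.875) -> (-22.131,-37.644) [heading=144, draw]
  FD 12.6: (-22.131,-37.644) -> (-32.325,-30.238) [heading=144, draw]
  REPEAT 4 [
    -- iteration 1/4 --
    RT 108: heading 144 -> 36
    FD 12.9: (-32.325,-30.238) -> (-21.889,-22.656) [heading=36, draw]
    FD 9.6: (-21.889,-22.656) -> (-14.122,-17.013) [heading=36, draw]
    -- iteration 2/4 --
    RT 108: heading 36 -> 288
    FD 12.9: (-14.122,-17.013) -> (-10.136,-29.282) [heading=288, draw]
    FD 9.6: (-10.136,-29.282) -> (-7.169,-38.412) [heading=288, draw]
    -- iteration 3/4 --
    RT 108: heading 288 -> 180
    FD 12.9: (-7.169,-38.412) -> (-20.069,-38.412) [heading=180, draw]
    FD 9.6: (-20.069,-38.412) -> (-29.669,-38.412) [heading=180, draw]
    -- iteration 4/4 --
    RT 108: heading 180 -> 72
    FD 12.9: (-29.669,-38.412) -> (-25.683,-26.143) [heading=72, draw]
    FD 9.6: (-25.683,-26.143) -> (-22.716,-17.013) [heading=72, draw]
  ]
]
Final: pos=(-22.716,-17.013), heading=72, 40 segment(s) drawn

Segment lengths:
  seg 1: (0,0) -> (10.6,0), length = 10.6
  seg 2: (10.6,0) -> (23.2,0), length = 12.6
  seg 3: (23.2,0) -> (19.214,-12.269), length = 12.9
  seg 4: (19.214,-12.269) -> (16.247,-21.399), length = 9.6
  seg 5: (16.247,-21.399) -> (5.811,-13.816), length = 12.9
  seg 6: (5.811,-13.816) -> (-1.956,-8.174), length = 9.6
  seg 7: (-1.956,-8.174) -> (8.481,-0.591), length = 12.9
  seg 8: (8.481,-0.591) -> (16.247,5.052), length = 9.6
  seg 9: (16.247,5.052) -> (20.233,-7.217), length = 12.9
  seg 10: (20.233,-7.217) -> (23.2,-16.347), length = 9.6
  seg 11: (23.2,-16.347) -> (26.476,-26.428), length = 10.6
  seg 12: (26.476,-26.428) -> (30.369,-38.412), length = 12.6
  seg 13: (30.369,-38.412) -> (17.469,-38.412), length = 12.9
  seg 14: (17.469,-38.412) -> (7.869,-38.412), length = 9.6
  seg 15: (7.869,-38.412) -> (11.856,-26.143), length = 12.9
  seg 16: (11.856,-26.143) -> (14.822,-17.013), length = 9.6
  seg 17: (14.822,-17.013) -> (25.258,-24.595), length = 12.9
  seg 18: (25.258,-24.595) -> (33.025,-30.238), length = 9.6
  seg 19: (33.025,-30.238) -> (22.589,-37.821), length = 12.9
  seg 20: (22.589,-37.821) -> (14.822,-43.463), length = 9.6
  seg 21: (14.822,-43.463) -> (6.246,-49.694), length = 10.6
  seg 22: (6.246,-49.694) -> (-3.947,-57.1), length = 12.6
  seg 23: (-3.947,-57.1) -> (-7.933,-44.831), length = 12.9
  seg 24: (-7.933,-44.831) -> (-10.9,-35.701), length = 9.6
  seg 25: (-10.9,-35.701) -> (2,-35.701), length = 12.9
  seg 26: (2,-35.701) -> (11.6,-35.701), length = 9.6
  seg 27: (11.6,-35.701) -> (7.614,-47.97), length = 12.9
  seg 28: (7.614,-47.97) -> (4.647,-57.1), length = 9.6
  seg 29: (4.647,-57.1) -> (-5.789,-49.517), length = 12.9
  seg 30: (-5.789,-49.517) -> (-13.556,-43.875), length = 9.6
  seg 31: (-13.556,-43.875) -> (-22.131,-37.644), length = 10.6
  seg 32: (-22.131,-37.644) -> (-32.325,-30.238), length = 12.6
  seg 33: (-32.325,-30.238) -> (-21.889,-22.656), length = 12.9
  seg 34: (-21.889,-22.656) -> (-14.122,-17.013), length = 9.6
  seg 35: (-14.122,-17.013) -> (-10.136,-29.282), length = 12.9
  seg 36: (-10.136,-29.282) -> (-7.169,-38.412), length = 9.6
  seg 37: (-7.169,-38.412) -> (-20.069,-38.412), length = 12.9
  seg 38: (-20.069,-38.412) -> (-29.669,-38.412), length = 9.6
  seg 39: (-29.669,-38.412) -> (-25.683,-26.143), length = 12.9
  seg 40: (-25.683,-26.143) -> (-22.716,-17.013), length = 9.6
Total = 452.8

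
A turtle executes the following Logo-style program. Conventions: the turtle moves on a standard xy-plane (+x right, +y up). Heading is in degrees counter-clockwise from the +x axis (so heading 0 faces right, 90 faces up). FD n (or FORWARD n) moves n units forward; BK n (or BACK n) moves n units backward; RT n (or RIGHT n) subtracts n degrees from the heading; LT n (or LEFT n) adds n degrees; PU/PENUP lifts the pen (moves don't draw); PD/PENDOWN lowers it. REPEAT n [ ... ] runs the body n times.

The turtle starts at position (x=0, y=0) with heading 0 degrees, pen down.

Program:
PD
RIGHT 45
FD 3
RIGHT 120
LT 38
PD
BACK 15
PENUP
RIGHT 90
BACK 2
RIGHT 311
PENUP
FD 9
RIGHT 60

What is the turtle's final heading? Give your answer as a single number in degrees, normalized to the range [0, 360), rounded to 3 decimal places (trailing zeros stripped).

Answer: 132

Derivation:
Executing turtle program step by step:
Start: pos=(0,0), heading=0, pen down
PD: pen down
RT 45: heading 0 -> 315
FD 3: (0,0) -> (2.121,-2.121) [heading=315, draw]
RT 120: heading 315 -> 195
LT 38: heading 195 -> 233
PD: pen down
BK 15: (2.121,-2.121) -> (11.149,9.858) [heading=233, draw]
PU: pen up
RT 90: heading 233 -> 143
BK 2: (11.149,9.858) -> (12.746,8.655) [heading=143, move]
RT 311: heading 143 -> 192
PU: pen up
FD 9: (12.746,8.655) -> (3.942,6.783) [heading=192, move]
RT 60: heading 192 -> 132
Final: pos=(3.942,6.783), heading=132, 2 segment(s) drawn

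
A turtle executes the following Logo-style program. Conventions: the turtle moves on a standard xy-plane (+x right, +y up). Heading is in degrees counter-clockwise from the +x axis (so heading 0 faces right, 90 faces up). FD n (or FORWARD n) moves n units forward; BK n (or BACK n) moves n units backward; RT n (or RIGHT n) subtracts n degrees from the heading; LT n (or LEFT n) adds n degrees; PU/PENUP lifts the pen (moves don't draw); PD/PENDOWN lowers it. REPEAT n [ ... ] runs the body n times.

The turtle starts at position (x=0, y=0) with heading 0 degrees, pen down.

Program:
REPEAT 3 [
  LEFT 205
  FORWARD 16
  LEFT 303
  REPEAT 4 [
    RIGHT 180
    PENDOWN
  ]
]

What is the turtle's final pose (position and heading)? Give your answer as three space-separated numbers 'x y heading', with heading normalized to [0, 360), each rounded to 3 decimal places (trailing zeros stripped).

Executing turtle program step by step:
Start: pos=(0,0), heading=0, pen down
REPEAT 3 [
  -- iteration 1/3 --
  LT 205: heading 0 -> 205
  FD 16: (0,0) -> (-14.501,-6.762) [heading=205, draw]
  LT 303: heading 205 -> 148
  REPEAT 4 [
    -- iteration 1/4 --
    RT 180: heading 148 -> 328
    PD: pen down
    -- iteration 2/4 --
    RT 180: heading 328 -> 148
    PD: pen down
    -- iteration 3/4 --
    RT 180: heading 148 -> 328
    PD: pen down
    -- iteration 4/4 --
    RT 180: heading 328 -> 148
    PD: pen down
  ]
  -- iteration 2/3 --
  LT 205: heading 148 -> 353
  FD 16: (-14.501,-6.762) -> (1.38,-8.712) [heading=353, draw]
  LT 303: heading 353 -> 296
  REPEAT 4 [
    -- iteration 1/4 --
    RT 180: heading 296 -> 116
    PD: pen down
    -- iteration 2/4 --
    RT 180: heading 116 -> 296
    PD: pen down
    -- iteration 3/4 --
    RT 180: heading 296 -> 116
    PD: pen down
    -- iteration 4/4 --
    RT 180: heading 116 -> 296
    PD: pen down
  ]
  -- iteration 3/3 --
  LT 205: heading 296 -> 141
  FD 16: (1.38,-8.712) -> (-11.055,1.357) [heading=141, draw]
  LT 303: heading 141 -> 84
  REPEAT 4 [
    -- iteration 1/4 --
    RT 180: heading 84 -> 264
    PD: pen down
    -- iteration 2/4 --
    RT 180: heading 264 -> 84
    PD: pen down
    -- iteration 3/4 --
    RT 180: heading 84 -> 264
    PD: pen down
    -- iteration 4/4 --
    RT 180: heading 264 -> 84
    PD: pen down
  ]
]
Final: pos=(-11.055,1.357), heading=84, 3 segment(s) drawn

Answer: -11.055 1.357 84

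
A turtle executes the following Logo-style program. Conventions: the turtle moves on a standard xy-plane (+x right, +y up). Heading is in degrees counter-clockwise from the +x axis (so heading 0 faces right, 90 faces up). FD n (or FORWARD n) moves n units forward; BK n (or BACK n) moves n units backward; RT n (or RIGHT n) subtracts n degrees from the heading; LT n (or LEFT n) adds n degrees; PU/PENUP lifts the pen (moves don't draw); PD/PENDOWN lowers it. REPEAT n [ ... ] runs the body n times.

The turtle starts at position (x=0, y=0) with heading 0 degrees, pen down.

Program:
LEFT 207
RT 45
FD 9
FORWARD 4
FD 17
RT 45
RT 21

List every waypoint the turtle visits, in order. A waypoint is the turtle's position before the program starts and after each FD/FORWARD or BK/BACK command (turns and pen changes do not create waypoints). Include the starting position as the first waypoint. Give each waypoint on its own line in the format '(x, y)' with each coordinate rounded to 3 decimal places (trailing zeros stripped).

Executing turtle program step by step:
Start: pos=(0,0), heading=0, pen down
LT 207: heading 0 -> 207
RT 45: heading 207 -> 162
FD 9: (0,0) -> (-8.56,2.781) [heading=162, draw]
FD 4: (-8.56,2.781) -> (-12.364,4.017) [heading=162, draw]
FD 17: (-12.364,4.017) -> (-28.532,9.271) [heading=162, draw]
RT 45: heading 162 -> 117
RT 21: heading 117 -> 96
Final: pos=(-28.532,9.271), heading=96, 3 segment(s) drawn
Waypoints (4 total):
(0, 0)
(-8.56, 2.781)
(-12.364, 4.017)
(-28.532, 9.271)

Answer: (0, 0)
(-8.56, 2.781)
(-12.364, 4.017)
(-28.532, 9.271)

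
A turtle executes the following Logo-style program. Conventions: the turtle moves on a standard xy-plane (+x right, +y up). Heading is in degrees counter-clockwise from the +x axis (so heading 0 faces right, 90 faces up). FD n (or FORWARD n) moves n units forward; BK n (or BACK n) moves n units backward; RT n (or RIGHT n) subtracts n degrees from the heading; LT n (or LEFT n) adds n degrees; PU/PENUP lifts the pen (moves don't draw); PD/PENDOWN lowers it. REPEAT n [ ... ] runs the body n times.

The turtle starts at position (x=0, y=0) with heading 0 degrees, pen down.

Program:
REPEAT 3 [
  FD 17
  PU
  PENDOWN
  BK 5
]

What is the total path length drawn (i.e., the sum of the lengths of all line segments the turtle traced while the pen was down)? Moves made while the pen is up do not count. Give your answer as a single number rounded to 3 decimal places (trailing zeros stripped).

Answer: 66

Derivation:
Executing turtle program step by step:
Start: pos=(0,0), heading=0, pen down
REPEAT 3 [
  -- iteration 1/3 --
  FD 17: (0,0) -> (17,0) [heading=0, draw]
  PU: pen up
  PD: pen down
  BK 5: (17,0) -> (12,0) [heading=0, draw]
  -- iteration 2/3 --
  FD 17: (12,0) -> (29,0) [heading=0, draw]
  PU: pen up
  PD: pen down
  BK 5: (29,0) -> (24,0) [heading=0, draw]
  -- iteration 3/3 --
  FD 17: (24,0) -> (41,0) [heading=0, draw]
  PU: pen up
  PD: pen down
  BK 5: (41,0) -> (36,0) [heading=0, draw]
]
Final: pos=(36,0), heading=0, 6 segment(s) drawn

Segment lengths:
  seg 1: (0,0) -> (17,0), length = 17
  seg 2: (17,0) -> (12,0), length = 5
  seg 3: (12,0) -> (29,0), length = 17
  seg 4: (29,0) -> (24,0), length = 5
  seg 5: (24,0) -> (41,0), length = 17
  seg 6: (41,0) -> (36,0), length = 5
Total = 66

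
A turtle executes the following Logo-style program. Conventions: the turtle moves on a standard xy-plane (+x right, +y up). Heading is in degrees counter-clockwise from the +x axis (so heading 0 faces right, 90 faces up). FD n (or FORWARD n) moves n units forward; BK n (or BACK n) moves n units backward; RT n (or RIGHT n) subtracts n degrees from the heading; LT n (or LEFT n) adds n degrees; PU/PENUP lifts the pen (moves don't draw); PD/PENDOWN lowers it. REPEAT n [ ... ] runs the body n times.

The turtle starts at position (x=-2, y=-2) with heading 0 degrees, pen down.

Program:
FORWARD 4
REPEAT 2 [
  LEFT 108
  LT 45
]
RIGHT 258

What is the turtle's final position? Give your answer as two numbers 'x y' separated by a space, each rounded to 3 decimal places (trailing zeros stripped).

Answer: 2 -2

Derivation:
Executing turtle program step by step:
Start: pos=(-2,-2), heading=0, pen down
FD 4: (-2,-2) -> (2,-2) [heading=0, draw]
REPEAT 2 [
  -- iteration 1/2 --
  LT 108: heading 0 -> 108
  LT 45: heading 108 -> 153
  -- iteration 2/2 --
  LT 108: heading 153 -> 261
  LT 45: heading 261 -> 306
]
RT 258: heading 306 -> 48
Final: pos=(2,-2), heading=48, 1 segment(s) drawn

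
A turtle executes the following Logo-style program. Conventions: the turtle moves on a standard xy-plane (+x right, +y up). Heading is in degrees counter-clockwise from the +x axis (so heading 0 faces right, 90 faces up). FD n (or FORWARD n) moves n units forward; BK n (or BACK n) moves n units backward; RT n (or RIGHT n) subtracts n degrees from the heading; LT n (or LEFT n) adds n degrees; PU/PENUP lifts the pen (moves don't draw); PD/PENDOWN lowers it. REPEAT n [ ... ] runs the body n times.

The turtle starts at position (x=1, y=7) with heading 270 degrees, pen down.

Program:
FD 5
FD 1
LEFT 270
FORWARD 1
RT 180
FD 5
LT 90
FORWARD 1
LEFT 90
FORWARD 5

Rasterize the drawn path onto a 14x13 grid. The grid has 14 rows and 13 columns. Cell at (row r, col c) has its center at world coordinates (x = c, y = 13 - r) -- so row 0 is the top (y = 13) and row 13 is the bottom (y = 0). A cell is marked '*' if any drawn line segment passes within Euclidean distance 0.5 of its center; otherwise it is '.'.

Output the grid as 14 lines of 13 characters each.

Segment 0: (1,7) -> (1,2)
Segment 1: (1,2) -> (1,1)
Segment 2: (1,1) -> (-0,1)
Segment 3: (-0,1) -> (5,1)
Segment 4: (5,1) -> (5,2)
Segment 5: (5,2) -> (-0,2)

Answer: .............
.............
.............
.............
.............
.............
.*...........
.*...........
.*...........
.*...........
.*...........
******.......
******.......
.............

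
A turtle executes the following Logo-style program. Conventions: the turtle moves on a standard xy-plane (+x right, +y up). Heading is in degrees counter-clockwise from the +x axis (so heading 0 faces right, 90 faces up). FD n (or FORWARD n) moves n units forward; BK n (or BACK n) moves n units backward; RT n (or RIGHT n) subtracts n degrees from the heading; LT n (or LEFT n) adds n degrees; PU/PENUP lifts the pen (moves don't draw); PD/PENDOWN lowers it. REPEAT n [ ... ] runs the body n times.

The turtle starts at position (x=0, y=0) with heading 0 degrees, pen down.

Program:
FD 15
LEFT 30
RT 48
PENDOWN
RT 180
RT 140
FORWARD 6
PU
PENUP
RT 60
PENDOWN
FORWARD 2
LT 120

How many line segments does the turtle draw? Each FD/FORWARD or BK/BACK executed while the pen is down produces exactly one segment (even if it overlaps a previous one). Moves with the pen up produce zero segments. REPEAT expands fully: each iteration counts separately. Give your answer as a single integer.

Executing turtle program step by step:
Start: pos=(0,0), heading=0, pen down
FD 15: (0,0) -> (15,0) [heading=0, draw]
LT 30: heading 0 -> 30
RT 48: heading 30 -> 342
PD: pen down
RT 180: heading 342 -> 162
RT 140: heading 162 -> 22
FD 6: (15,0) -> (20.563,2.248) [heading=22, draw]
PU: pen up
PU: pen up
RT 60: heading 22 -> 322
PD: pen down
FD 2: (20.563,2.248) -> (22.139,1.016) [heading=322, draw]
LT 120: heading 322 -> 82
Final: pos=(22.139,1.016), heading=82, 3 segment(s) drawn
Segments drawn: 3

Answer: 3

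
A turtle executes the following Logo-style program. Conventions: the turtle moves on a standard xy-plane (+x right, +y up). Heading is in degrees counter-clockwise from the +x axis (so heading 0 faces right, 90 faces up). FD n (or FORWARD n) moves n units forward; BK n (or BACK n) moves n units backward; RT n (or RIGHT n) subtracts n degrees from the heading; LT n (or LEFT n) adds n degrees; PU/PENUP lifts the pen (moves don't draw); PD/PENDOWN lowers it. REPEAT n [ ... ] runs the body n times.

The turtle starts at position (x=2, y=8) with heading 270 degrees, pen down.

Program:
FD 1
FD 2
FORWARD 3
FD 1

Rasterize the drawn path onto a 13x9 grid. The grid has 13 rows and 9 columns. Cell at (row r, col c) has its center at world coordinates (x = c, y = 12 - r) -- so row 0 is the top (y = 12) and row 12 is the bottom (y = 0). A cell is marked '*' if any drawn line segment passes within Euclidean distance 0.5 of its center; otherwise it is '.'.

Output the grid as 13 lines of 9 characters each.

Answer: .........
.........
.........
.........
..*......
..*......
..*......
..*......
..*......
..*......
..*......
..*......
.........

Derivation:
Segment 0: (2,8) -> (2,7)
Segment 1: (2,7) -> (2,5)
Segment 2: (2,5) -> (2,2)
Segment 3: (2,2) -> (2,1)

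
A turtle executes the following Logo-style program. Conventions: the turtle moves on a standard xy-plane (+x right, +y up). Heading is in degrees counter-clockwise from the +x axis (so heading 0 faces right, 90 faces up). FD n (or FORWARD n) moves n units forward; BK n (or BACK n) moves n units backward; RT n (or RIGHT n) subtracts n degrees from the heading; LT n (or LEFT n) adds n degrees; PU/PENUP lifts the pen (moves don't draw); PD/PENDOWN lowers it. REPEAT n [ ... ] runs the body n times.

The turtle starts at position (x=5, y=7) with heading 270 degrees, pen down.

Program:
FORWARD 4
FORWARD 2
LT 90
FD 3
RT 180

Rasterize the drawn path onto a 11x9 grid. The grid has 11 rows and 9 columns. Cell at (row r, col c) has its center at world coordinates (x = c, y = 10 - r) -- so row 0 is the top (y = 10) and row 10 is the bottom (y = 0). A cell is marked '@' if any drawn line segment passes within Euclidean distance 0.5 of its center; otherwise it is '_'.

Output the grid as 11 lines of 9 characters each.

Answer: _________
_________
_________
_____@___
_____@___
_____@___
_____@___
_____@___
_____@___
_____@@@@
_________

Derivation:
Segment 0: (5,7) -> (5,3)
Segment 1: (5,3) -> (5,1)
Segment 2: (5,1) -> (8,1)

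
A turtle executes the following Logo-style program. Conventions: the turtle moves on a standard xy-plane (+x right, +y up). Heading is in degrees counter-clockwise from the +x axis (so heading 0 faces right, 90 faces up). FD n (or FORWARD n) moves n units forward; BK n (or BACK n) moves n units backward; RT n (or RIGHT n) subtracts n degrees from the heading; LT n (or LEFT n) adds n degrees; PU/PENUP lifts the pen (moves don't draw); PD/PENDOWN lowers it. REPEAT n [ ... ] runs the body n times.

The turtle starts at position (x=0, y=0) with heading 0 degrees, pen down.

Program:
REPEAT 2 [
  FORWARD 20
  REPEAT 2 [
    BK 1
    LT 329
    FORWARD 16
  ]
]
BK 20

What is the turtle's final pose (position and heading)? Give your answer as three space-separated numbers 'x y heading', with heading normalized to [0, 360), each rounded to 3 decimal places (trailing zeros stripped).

Executing turtle program step by step:
Start: pos=(0,0), heading=0, pen down
REPEAT 2 [
  -- iteration 1/2 --
  FD 20: (0,0) -> (20,0) [heading=0, draw]
  REPEAT 2 [
    -- iteration 1/2 --
    BK 1: (20,0) -> (19,0) [heading=0, draw]
    LT 329: heading 0 -> 329
    FD 16: (19,0) -> (32.715,-8.241) [heading=329, draw]
    -- iteration 2/2 --
    BK 1: (32.715,-8.241) -> (31.858,-7.726) [heading=329, draw]
    LT 329: heading 329 -> 298
    FD 16: (31.858,-7.726) -> (39.369,-21.853) [heading=298, draw]
  ]
  -- iteration 2/2 --
  FD 20: (39.369,-21.853) -> (48.758,-39.512) [heading=298, draw]
  REPEAT 2 [
    -- iteration 1/2 --
    BK 1: (48.758,-39.512) -> (48.289,-38.629) [heading=298, draw]
    LT 329: heading 298 -> 267
    FD 16: (48.289,-38.629) -> (47.452,-54.607) [heading=267, draw]
    -- iteration 2/2 --
    BK 1: (47.452,-54.607) -> (47.504,-53.608) [heading=267, draw]
    LT 329: heading 267 -> 236
    FD 16: (47.504,-53.608) -> (38.557,-66.873) [heading=236, draw]
  ]
]
BK 20: (38.557,-66.873) -> (49.741,-50.292) [heading=236, draw]
Final: pos=(49.741,-50.292), heading=236, 11 segment(s) drawn

Answer: 49.741 -50.292 236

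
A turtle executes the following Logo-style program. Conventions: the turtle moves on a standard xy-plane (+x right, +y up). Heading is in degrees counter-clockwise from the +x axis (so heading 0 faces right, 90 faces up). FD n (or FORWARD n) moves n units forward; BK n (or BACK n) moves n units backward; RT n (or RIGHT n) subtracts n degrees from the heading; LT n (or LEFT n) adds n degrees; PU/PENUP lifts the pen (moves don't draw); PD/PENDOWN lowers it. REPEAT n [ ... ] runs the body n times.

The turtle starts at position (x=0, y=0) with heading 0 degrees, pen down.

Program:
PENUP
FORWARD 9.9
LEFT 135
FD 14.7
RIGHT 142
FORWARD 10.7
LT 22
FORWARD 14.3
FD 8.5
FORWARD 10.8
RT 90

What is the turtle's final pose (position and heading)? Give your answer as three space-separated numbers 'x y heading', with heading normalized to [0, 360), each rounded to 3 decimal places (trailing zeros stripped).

Answer: 42.581 17.787 285

Derivation:
Executing turtle program step by step:
Start: pos=(0,0), heading=0, pen down
PU: pen up
FD 9.9: (0,0) -> (9.9,0) [heading=0, move]
LT 135: heading 0 -> 135
FD 14.7: (9.9,0) -> (-0.494,10.394) [heading=135, move]
RT 142: heading 135 -> 353
FD 10.7: (-0.494,10.394) -> (10.126,9.09) [heading=353, move]
LT 22: heading 353 -> 15
FD 14.3: (10.126,9.09) -> (23.939,12.792) [heading=15, move]
FD 8.5: (23.939,12.792) -> (32.149,14.992) [heading=15, move]
FD 10.8: (32.149,14.992) -> (42.581,17.787) [heading=15, move]
RT 90: heading 15 -> 285
Final: pos=(42.581,17.787), heading=285, 0 segment(s) drawn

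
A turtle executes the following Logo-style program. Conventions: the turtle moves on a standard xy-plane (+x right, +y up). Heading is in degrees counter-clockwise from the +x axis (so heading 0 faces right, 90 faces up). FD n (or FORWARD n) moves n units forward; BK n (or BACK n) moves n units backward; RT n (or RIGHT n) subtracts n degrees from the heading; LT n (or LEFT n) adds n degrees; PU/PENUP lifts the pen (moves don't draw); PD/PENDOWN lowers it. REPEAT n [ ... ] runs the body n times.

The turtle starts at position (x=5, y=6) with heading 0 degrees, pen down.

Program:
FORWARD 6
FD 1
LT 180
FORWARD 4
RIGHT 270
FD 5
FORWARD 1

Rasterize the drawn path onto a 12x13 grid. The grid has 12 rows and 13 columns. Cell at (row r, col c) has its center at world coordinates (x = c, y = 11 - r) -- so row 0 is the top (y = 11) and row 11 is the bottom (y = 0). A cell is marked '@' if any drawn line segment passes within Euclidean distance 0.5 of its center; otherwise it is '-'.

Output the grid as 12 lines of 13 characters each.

Answer: -------------
-------------
-------------
-------------
-------------
-----@@@@@@@@
--------@----
--------@----
--------@----
--------@----
--------@----
--------@----

Derivation:
Segment 0: (5,6) -> (11,6)
Segment 1: (11,6) -> (12,6)
Segment 2: (12,6) -> (8,6)
Segment 3: (8,6) -> (8,1)
Segment 4: (8,1) -> (8,0)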